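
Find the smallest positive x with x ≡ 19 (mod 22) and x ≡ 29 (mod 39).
107

Using Chinese Remainder Theorem:
M = 22 × 39 = 858
M1 = 39, M2 = 22
y1 = 39^(-1) mod 22 = 13
y2 = 22^(-1) mod 39 = 16
x = (19×39×13 + 29×22×16) mod 858 = 107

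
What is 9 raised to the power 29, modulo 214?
29

Repeated squaring. Binary of 29 = 11101.
9^1 ≡ 9 (mod 214); 9^2 ≡ 81 (mod 214); 9^4 ≡ 141 (mod 214); 9^8 ≡ 193 (mod 214); 9^16 ≡ 13 (mod 214)
9^29 = 9^1 × 9^4 × 9^8 × 9^16 ≡ 29 (mod 214)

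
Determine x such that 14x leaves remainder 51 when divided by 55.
x ≡ 39 (mod 55)

gcd(14, 55) = 1, which divides 51, so solutions exist.
Find 14^(-1) mod 55 by the extended Euclidean algorithm:
55 = 3 × 14 + 13  ⟹  13 = (1)·55 + (-3)·14
14 = 1 × 13 + 1  ⟹  1 = (-1)·55 + (4)·14
So (4)·14 ≡ 1 (mod 55), i.e. 14^(-1) ≡ 4 (mod 55).
x ≡ 4 × 51 = 204 ≡ 39 (mod 55).
Check: 14 × 39 = 546 ≡ 51 (mod 55).
Unique solution: x ≡ 39 (mod 55)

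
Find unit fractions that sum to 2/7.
1/4 + 1/28

Greedy algorithm:
2/7: ceiling(7/2) = 4, use 1/4
1/28: ceiling(28/1) = 28, use 1/28
Result: 2/7 = 1/4 + 1/28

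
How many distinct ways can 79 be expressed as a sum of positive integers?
13848650

p(n) counts ways to write n as a sum of positive integers (order ignored).
Euler's pentagonal recurrence: p(k) = p(k-1) + p(k-2) - p(k-5) - p(k-7) + p(k-12) + p(k-15) - ... (offsets j(3j∓1)/2, signs ++--, p(0)=1, p(<0)=0).
DP table for k = 0..78: p(0)=1, p(1)=1, p(2)=2, p(3)=3, p(4)=5, p(5)=7, p(6)=11, p(7)=15, p(8)=22, p(9)=30, p(10)=42, p(11)=56, p(12)=77, p(13)=101, p(14)=135, p(15)=176, p(16)=231, p(17)=297, p(18)=385, p(19)=490, p(20)=627, p(21)=792, p(22)=1002, p(23)=1255, p(24)=1575, p(25)=1958, p(26)=2436, p(27)=3010, p(28)=3718, p(29)=4565, p(30)=5604, p(31)=6842, p(32)=8349, p(33)=10143, p(34)=12310, p(35)=14883, p(36)=17977, p(37)=21637, p(38)=26015, p(39)=31185, p(40)=37338, p(41)=44583, p(42)=53174, p(43)=63261, p(44)=75175, p(45)=89134, p(46)=105558, p(47)=124754, p(48)=147273, p(49)=173525, p(50)=204226, p(51)=239943, p(52)=281589, p(53)=329931, p(54)=386155, p(55)=451276, p(56)=526823, p(57)=614154, p(58)=715220, p(59)=831820, p(60)=966467, p(61)=1121505, p(62)=1300156, p(63)=1505499, p(64)=1741630, p(65)=2012558, p(66)=2323520, p(67)=2679689, p(68)=3087735, p(69)=3554345, p(70)=4087968, p(71)=4697205, p(72)=5392783, p(73)=6185689, p(74)=7089500, p(75)=8118264, p(76)=9289091, p(77)=10619863, p(78)=12132164.
Final step: p(79) = p(78) + p(77) - p(74) - p(72) + p(67) + p(64) - p(57) - p(53) + p(44) + p(39) - p(28) - p(22) + p(9) + p(2)
= 12132164 + 10619863 - 7089500 - 5392783 + 2679689 + 1741630 - 614154 - 329931 + 75175 + 31185 - 3718 - 1002 + 30 + 2
= 13848650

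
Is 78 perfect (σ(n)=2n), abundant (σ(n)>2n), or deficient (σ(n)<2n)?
abundant

Proper divisors of 78: sum = 1 + 2 + 3 + 6 + 13 + 26 + 39 = 90
Since 90 > 78, 78 is abundant.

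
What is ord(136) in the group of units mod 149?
148

149 is prime, so ord(136) divides φ(149) = 148.
Divisors of 148: 1, 2, 4, 37, 74, 148.
Repeated squaring: 136^1 ≡ 136, 136^2 ≡ 20, 136^4 ≡ 102, 136^8 ≡ 123, 136^16 ≡ 80, 136^32 ≡ 142, 136^64 ≡ 49, 136^128 ≡ 17 (mod 149).
Test 136^d mod 149 for each divisor d in increasing order:
136^1 ≡ 136
136^2 ≡ 20
136^4 ≡ 102
136^37 = 136^32·136^4·136^1 ≡ 44
136^74 = 136^64·136^8·136^2 ≡ 148
136^148 = 136^128·136^16·136^4 ≡ 1  ← first divisor giving 1
The order is 148.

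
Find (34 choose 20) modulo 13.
3

Using Lucas' theorem:
Write n=34 and k=20 in base 13:
n in base 13: [2, 8]
k in base 13: [1, 7]
C(34,20) mod 13 = ∏ C(n_i, k_i) mod 13
Digit binomials (mod 13): C(2,1) = 2; C(8,7) = 8
Product: 2 × 8 = 16 ≡ 3 (mod 13)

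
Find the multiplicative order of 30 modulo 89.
88

89 is prime, so ord(30) divides φ(89) = 88.
Divisors of 88: 1, 2, 4, 8, 11, 22, 44, 88.
Repeated squaring: 30^1 ≡ 30, 30^2 ≡ 10, 30^4 ≡ 11, 30^8 ≡ 32, 30^16 ≡ 45, 30^32 ≡ 67, 30^64 ≡ 39 (mod 89).
Test 30^d mod 89 for each divisor d in increasing order:
30^1 ≡ 30
30^2 ≡ 10
30^4 ≡ 11
30^8 ≡ 32
30^11 = 30^8·30^2·30^1 ≡ 77
30^22 = 30^16·30^4·30^2 ≡ 55
30^44 = 30^32·30^8·30^4 ≡ 88
30^88 = 30^64·30^16·30^8 ≡ 1  ← first divisor giving 1
The order is 88.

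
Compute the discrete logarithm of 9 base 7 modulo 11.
8

Baby-step giant-step with step n = ⌈√11⌉ = 4.
Baby steps 7^j mod 11 (j:value) for j=0..3: 0:1, 1:7, 2:5, 3:2.
Giant-step multiplier: 7^(-4) ≡ 7^(10-4) = 7^6 ≡ 4 (mod 11).
Giant steps γ_i = 9·4^i mod 11: γ_0=9, γ_1=3, γ_2=1 (in table at j=0).
x = i·n + j = 2·4 + 0 = 8.
Check: 7^8 ≡ 9 (mod 11).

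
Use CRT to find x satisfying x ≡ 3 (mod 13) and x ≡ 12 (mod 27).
120

Using Chinese Remainder Theorem:
M = 13 × 27 = 351
M1 = 27, M2 = 13
y1 = 27^(-1) mod 13 = 1
y2 = 13^(-1) mod 27 = 25
x = (3×27×1 + 12×13×25) mod 351 = 120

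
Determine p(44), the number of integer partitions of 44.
75175

p(n) counts ways to write n as a sum of positive integers (order ignored).
Euler's pentagonal recurrence: p(k) = p(k-1) + p(k-2) - p(k-5) - p(k-7) + p(k-12) + p(k-15) - ... (offsets j(3j∓1)/2, signs ++--, p(0)=1, p(<0)=0).
DP table for k = 0..43: p(0)=1, p(1)=1, p(2)=2, p(3)=3, p(4)=5, p(5)=7, p(6)=11, p(7)=15, p(8)=22, p(9)=30, p(10)=42, p(11)=56, p(12)=77, p(13)=101, p(14)=135, p(15)=176, p(16)=231, p(17)=297, p(18)=385, p(19)=490, p(20)=627, p(21)=792, p(22)=1002, p(23)=1255, p(24)=1575, p(25)=1958, p(26)=2436, p(27)=3010, p(28)=3718, p(29)=4565, p(30)=5604, p(31)=6842, p(32)=8349, p(33)=10143, p(34)=12310, p(35)=14883, p(36)=17977, p(37)=21637, p(38)=26015, p(39)=31185, p(40)=37338, p(41)=44583, p(42)=53174, p(43)=63261.
Final step: p(44) = p(43) + p(42) - p(39) - p(37) + p(32) + p(29) - p(22) - p(18) + p(9) + p(4)
= 63261 + 53174 - 31185 - 21637 + 8349 + 4565 - 1002 - 385 + 30 + 5
= 75175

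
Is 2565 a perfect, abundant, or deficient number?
deficient

Proper divisors of 2565: sum = 1 + 3 + 5 + 9 + 15 + 19 + 27 + 45 + 57 + 95 + 135 + 171 + 285 + 513 + 855 = 2235
Since 2235 < 2565, 2565 is deficient.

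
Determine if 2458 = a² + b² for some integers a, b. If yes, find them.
33² + 37² (a=33, b=37)

Factorization: 2458 = 2 × 1229
By Fermat: n is sum of two squares iff every prime p ≡ 3 (mod 4) appears to even power.
All primes ≡ 3 (mod 4) appear to even power.
Search a = 0, 1, 2, … for 2458 - a² a perfect square: first hit at a = 33: 2458 - 1089 = 1369 = 37².
2458 = 33² + 37² = 1089 + 1369 ✓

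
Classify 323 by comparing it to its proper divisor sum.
deficient

Proper divisors of 323: sum = 1 + 17 + 19 = 37
Since 37 < 323, 323 is deficient.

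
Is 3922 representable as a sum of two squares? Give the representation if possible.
21² + 59² (a=21, b=59)

Factorization: 3922 = 2 × 37 × 53
By Fermat: n is sum of two squares iff every prime p ≡ 3 (mod 4) appears to even power.
All primes ≡ 3 (mod 4) appear to even power.
Search a = 0, 1, 2, … for 3922 - a² a perfect square: first hit at a = 21: 3922 - 441 = 3481 = 59².
3922 = 21² + 59² = 441 + 3481 ✓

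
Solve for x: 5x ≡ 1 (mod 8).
5

gcd(5, 8) = 1, so the inverse exists.
Extended Euclidean algorithm on (8, 5):
8 = 1 × 5 + 3  ⟹  3 = (1)·8 + (-1)·5
5 = 1 × 3 + 2  ⟹  2 = (-1)·8 + (2)·5
3 = 1 × 2 + 1  ⟹  1 = (2)·8 + (-3)·5
So (-3)·5 ≡ 1 (mod 8), i.e. 5^(-1) ≡ -3 ≡ 5 (mod 8).
Check: 5 × 5 = 25 ≡ 1 (mod 8)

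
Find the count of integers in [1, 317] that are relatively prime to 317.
316

317 = 317
φ(n) = n × ∏(1 - 1/p) for each prime p dividing n
φ(317) = 317 × (1 - 1/317) = 316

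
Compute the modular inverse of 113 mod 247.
94

gcd(113, 247) = 1, so the inverse exists.
Extended Euclidean algorithm on (247, 113):
247 = 2 × 113 + 21  ⟹  21 = (1)·247 + (-2)·113
113 = 5 × 21 + 8  ⟹  8 = (-5)·247 + (11)·113
21 = 2 × 8 + 5  ⟹  5 = (11)·247 + (-24)·113
8 = 1 × 5 + 3  ⟹  3 = (-16)·247 + (35)·113
5 = 1 × 3 + 2  ⟹  2 = (27)·247 + (-59)·113
3 = 1 × 2 + 1  ⟹  1 = (-43)·247 + (94)·113
So (94)·113 ≡ 1 (mod 247), i.e. 113^(-1) ≡ 94 (mod 247).
Check: 113 × 94 = 10622 ≡ 1 (mod 247)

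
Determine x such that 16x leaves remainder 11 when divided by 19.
x ≡ 9 (mod 19)

gcd(16, 19) = 1, which divides 11, so solutions exist.
Find 16^(-1) mod 19 by the extended Euclidean algorithm:
19 = 1 × 16 + 3  ⟹  3 = (1)·19 + (-1)·16
16 = 5 × 3 + 1  ⟹  1 = (-5)·19 + (6)·16
So (6)·16 ≡ 1 (mod 19), i.e. 16^(-1) ≡ 6 (mod 19).
x ≡ 6 × 11 = 66 ≡ 9 (mod 19).
Check: 16 × 9 = 144 ≡ 11 (mod 19).
Unique solution: x ≡ 9 (mod 19)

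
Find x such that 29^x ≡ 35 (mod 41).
3

Baby-step giant-step with step n = ⌈√41⌉ = 7.
Baby steps 29^j mod 41 (j:value) for j=0..6: 0:1, 1:29, 2:21, 3:35, 4:31, 5:38, 6:36.
h = 35 is already in the table at j=3, so x = 3.
Check: 29^3 ≡ 35 (mod 41).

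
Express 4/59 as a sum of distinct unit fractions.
1/15 + 1/885

Greedy algorithm:
4/59: ceiling(59/4) = 15, use 1/15
1/885: ceiling(885/1) = 885, use 1/885
Result: 4/59 = 1/15 + 1/885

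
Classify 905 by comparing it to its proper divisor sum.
deficient

Proper divisors of 905: sum = 1 + 5 + 181 = 187
Since 187 < 905, 905 is deficient.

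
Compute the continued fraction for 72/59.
[1; 4, 1, 1, 6]

Euclidean algorithm steps:
72 = 1 × 59 + 13
59 = 4 × 13 + 7
13 = 1 × 7 + 6
7 = 1 × 6 + 1
6 = 6 × 1 + 0
Continued fraction: [1; 4, 1, 1, 6]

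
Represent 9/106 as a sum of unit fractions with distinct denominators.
1/12 + 1/636

Greedy algorithm:
9/106: ceiling(106/9) = 12, use 1/12
1/636: ceiling(636/1) = 636, use 1/636
Result: 9/106 = 1/12 + 1/636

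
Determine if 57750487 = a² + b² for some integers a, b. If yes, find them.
Not possible

Factorization: 57750487 = 83^3 × 101
By Fermat: n is sum of two squares iff every prime p ≡ 3 (mod 4) appears to even power.
Prime(s) ≡ 3 (mod 4) with odd exponent: [(83, 3)]
Therefore 57750487 cannot be expressed as a² + b².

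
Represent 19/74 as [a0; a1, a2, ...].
[0; 3, 1, 8, 2]

Euclidean algorithm steps:
19 = 0 × 74 + 19
74 = 3 × 19 + 17
19 = 1 × 17 + 2
17 = 8 × 2 + 1
2 = 2 × 1 + 0
Continued fraction: [0; 3, 1, 8, 2]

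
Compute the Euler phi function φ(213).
140

213 = 3 × 71
φ(n) = n × ∏(1 - 1/p) for each prime p dividing n
φ(213) = 213 × (1 - 1/3) × (1 - 1/71) = 140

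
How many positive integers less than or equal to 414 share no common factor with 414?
132

414 = 2 × 3^2 × 23
φ(n) = n × ∏(1 - 1/p) for each prime p dividing n
φ(414) = 414 × (1 - 1/2) × (1 - 1/3) × (1 - 1/23) = 132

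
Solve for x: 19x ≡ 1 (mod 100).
79

gcd(19, 100) = 1, so the inverse exists.
Extended Euclidean algorithm on (100, 19):
100 = 5 × 19 + 5  ⟹  5 = (1)·100 + (-5)·19
19 = 3 × 5 + 4  ⟹  4 = (-3)·100 + (16)·19
5 = 1 × 4 + 1  ⟹  1 = (4)·100 + (-21)·19
So (-21)·19 ≡ 1 (mod 100), i.e. 19^(-1) ≡ -21 ≡ 79 (mod 100).
Check: 19 × 79 = 1501 ≡ 1 (mod 100)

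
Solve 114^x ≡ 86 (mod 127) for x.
29

Baby-step giant-step with step n = ⌈√127⌉ = 12.
Baby steps 114^j mod 127 (j:value) for j=0..11: 0:1, 1:114, 2:42, 3:89, 4:113, 5:55, 6:47, 7:24, 8:69, 9:119, 10:104, 11:45.
Giant-step multiplier: 114^(-12) ≡ 114^(126-12) = 114^114 ≡ 94 (mod 127).
Giant steps γ_i = 86·94^i mod 127: γ_0=86, γ_1=83, γ_2=55 (in table at j=5).
x = i·n + j = 2·12 + 5 = 29.
Check: 114^29 ≡ 86 (mod 127).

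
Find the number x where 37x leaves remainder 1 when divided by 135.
73

gcd(37, 135) = 1, so the inverse exists.
Extended Euclidean algorithm on (135, 37):
135 = 3 × 37 + 24  ⟹  24 = (1)·135 + (-3)·37
37 = 1 × 24 + 13  ⟹  13 = (-1)·135 + (4)·37
24 = 1 × 13 + 11  ⟹  11 = (2)·135 + (-7)·37
13 = 1 × 11 + 2  ⟹  2 = (-3)·135 + (11)·37
11 = 5 × 2 + 1  ⟹  1 = (17)·135 + (-62)·37
So (-62)·37 ≡ 1 (mod 135), i.e. 37^(-1) ≡ -62 ≡ 73 (mod 135).
Check: 37 × 73 = 2701 ≡ 1 (mod 135)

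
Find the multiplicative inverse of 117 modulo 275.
228

gcd(117, 275) = 1, so the inverse exists.
Extended Euclidean algorithm on (275, 117):
275 = 2 × 117 + 41  ⟹  41 = (1)·275 + (-2)·117
117 = 2 × 41 + 35  ⟹  35 = (-2)·275 + (5)·117
41 = 1 × 35 + 6  ⟹  6 = (3)·275 + (-7)·117
35 = 5 × 6 + 5  ⟹  5 = (-17)·275 + (40)·117
6 = 1 × 5 + 1  ⟹  1 = (20)·275 + (-47)·117
So (-47)·117 ≡ 1 (mod 275), i.e. 117^(-1) ≡ -47 ≡ 228 (mod 275).
Check: 117 × 228 = 26676 ≡ 1 (mod 275)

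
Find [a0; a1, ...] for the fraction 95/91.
[1; 22, 1, 3]

Euclidean algorithm steps:
95 = 1 × 91 + 4
91 = 22 × 4 + 3
4 = 1 × 3 + 1
3 = 3 × 1 + 0
Continued fraction: [1; 22, 1, 3]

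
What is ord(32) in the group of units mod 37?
36

37 is prime, so ord(32) divides φ(37) = 36.
Divisors of 36: 1, 2, 3, 4, 6, 9, 12, 18, 36.
Repeated squaring: 32^1 ≡ 32, 32^2 ≡ 25, 32^4 ≡ 33, 32^8 ≡ 16, 32^16 ≡ 34, 32^32 ≡ 9 (mod 37).
Test 32^d mod 37 for each divisor d in increasing order:
32^1 ≡ 32
32^2 ≡ 25
32^3 = 32^2·32^1 ≡ 23
32^4 ≡ 33
32^6 = 32^4·32^2 ≡ 11
32^9 = 32^8·32^1 ≡ 31
32^12 = 32^8·32^4 ≡ 10
32^18 = 32^16·32^2 ≡ 36
32^36 = 32^32·32^4 ≡ 1  ← first divisor giving 1
The order is 36.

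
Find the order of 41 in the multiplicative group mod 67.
66

67 is prime, so ord(41) divides φ(67) = 66.
Divisors of 66: 1, 2, 3, 6, 11, 22, 33, 66.
Repeated squaring: 41^1 ≡ 41, 41^2 ≡ 6, 41^4 ≡ 36, 41^8 ≡ 23, 41^16 ≡ 60, 41^32 ≡ 49, 41^64 ≡ 56 (mod 67).
Test 41^d mod 67 for each divisor d in increasing order:
41^1 ≡ 41
41^2 ≡ 6
41^3 = 41^2·41^1 ≡ 45
41^6 = 41^4·41^2 ≡ 15
41^11 = 41^8·41^2·41^1 ≡ 30
41^22 = 41^16·41^4·41^2 ≡ 29
41^33 = 41^32·41^1 ≡ 66
41^66 = 41^64·41^2 ≡ 1  ← first divisor giving 1
The order is 66.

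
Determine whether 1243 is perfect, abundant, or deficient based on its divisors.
deficient

Proper divisors of 1243: sum = 1 + 11 + 113 = 125
Since 125 < 1243, 1243 is deficient.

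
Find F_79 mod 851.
631

Matrix identity: Q^n = [[F_(n+1), F_n], [F_n, F_(n-1)]] with Q = [[1,1],[1,0]].
n = 79 = 1001111₂. Square-and-multiply, entries mod 851:
Q^1 = [[1,1],[1,0]]
Q^2 = (Q^1)² = [[2,1],[1,1]]
Q^4 = (Q^2)² = [[5,3],[3,2]]
Q^9 = (Q^4)²·Q = [[55,34],[34,21]]
Q^19 = (Q^9)²·Q = [[808,777],[777,31]]
Q^39 = (Q^19)²·Q = [[554,517],[517,37]]
Q^79 = (Q^39)²·Q = [[669,631],[631,38]]
F_79 mod 851 = Q^79[0][1] = 631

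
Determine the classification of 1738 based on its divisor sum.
deficient

Proper divisors of 1738: sum = 1 + 2 + 11 + 22 + 79 + 158 + 869 = 1142
Since 1142 < 1738, 1738 is deficient.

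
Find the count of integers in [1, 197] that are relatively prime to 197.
196

197 = 197
φ(n) = n × ∏(1 - 1/p) for each prime p dividing n
φ(197) = 197 × (1 - 1/197) = 196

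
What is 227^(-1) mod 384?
203

gcd(227, 384) = 1, so the inverse exists.
Extended Euclidean algorithm on (384, 227):
384 = 1 × 227 + 157  ⟹  157 = (1)·384 + (-1)·227
227 = 1 × 157 + 70  ⟹  70 = (-1)·384 + (2)·227
157 = 2 × 70 + 17  ⟹  17 = (3)·384 + (-5)·227
70 = 4 × 17 + 2  ⟹  2 = (-13)·384 + (22)·227
17 = 8 × 2 + 1  ⟹  1 = (107)·384 + (-181)·227
So (-181)·227 ≡ 1 (mod 384), i.e. 227^(-1) ≡ -181 ≡ 203 (mod 384).
Check: 227 × 203 = 46081 ≡ 1 (mod 384)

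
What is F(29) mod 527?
404

Matrix identity: Q^n = [[F_(n+1), F_n], [F_n, F_(n-1)]] with Q = [[1,1],[1,0]].
n = 29 = 11101₂. Square-and-multiply, entries mod 527:
Q^1 = [[1,1],[1,0]]
Q^3 = (Q^1)²·Q = [[3,2],[2,1]]
Q^7 = (Q^3)²·Q = [[21,13],[13,8]]
Q^14 = (Q^7)² = [[83,377],[377,233]]
Q^29 = (Q^14)²·Q = [[434,404],[404,30]]
F_29 mod 527 = Q^29[0][1] = 404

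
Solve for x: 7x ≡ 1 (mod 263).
188

gcd(7, 263) = 1, so the inverse exists.
Extended Euclidean algorithm on (263, 7):
263 = 37 × 7 + 4  ⟹  4 = (1)·263 + (-37)·7
7 = 1 × 4 + 3  ⟹  3 = (-1)·263 + (38)·7
4 = 1 × 3 + 1  ⟹  1 = (2)·263 + (-75)·7
So (-75)·7 ≡ 1 (mod 263), i.e. 7^(-1) ≡ -75 ≡ 188 (mod 263).
Check: 7 × 188 = 1316 ≡ 1 (mod 263)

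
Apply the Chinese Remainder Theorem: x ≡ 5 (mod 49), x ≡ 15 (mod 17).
593

Using Chinese Remainder Theorem:
M = 49 × 17 = 833
M1 = 17, M2 = 49
y1 = 17^(-1) mod 49 = 26
y2 = 49^(-1) mod 17 = 8
x = (5×17×26 + 15×49×8) mod 833 = 593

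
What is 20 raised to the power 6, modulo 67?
59

Repeated squaring. Binary of 6 = 110.
20^1 ≡ 20 (mod 67); 20^2 ≡ 65 (mod 67); 20^4 ≡ 4 (mod 67)
20^6 = 20^2 × 20^4 ≡ 59 (mod 67)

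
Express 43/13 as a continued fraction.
[3; 3, 4]

Euclidean algorithm steps:
43 = 3 × 13 + 4
13 = 3 × 4 + 1
4 = 4 × 1 + 0
Continued fraction: [3; 3, 4]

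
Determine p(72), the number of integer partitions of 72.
5392783

p(n) counts ways to write n as a sum of positive integers (order ignored).
Euler's pentagonal recurrence: p(k) = p(k-1) + p(k-2) - p(k-5) - p(k-7) + p(k-12) + p(k-15) - ... (offsets j(3j∓1)/2, signs ++--, p(0)=1, p(<0)=0).
DP table for k = 0..71: p(0)=1, p(1)=1, p(2)=2, p(3)=3, p(4)=5, p(5)=7, p(6)=11, p(7)=15, p(8)=22, p(9)=30, p(10)=42, p(11)=56, p(12)=77, p(13)=101, p(14)=135, p(15)=176, p(16)=231, p(17)=297, p(18)=385, p(19)=490, p(20)=627, p(21)=792, p(22)=1002, p(23)=1255, p(24)=1575, p(25)=1958, p(26)=2436, p(27)=3010, p(28)=3718, p(29)=4565, p(30)=5604, p(31)=6842, p(32)=8349, p(33)=10143, p(34)=12310, p(35)=14883, p(36)=17977, p(37)=21637, p(38)=26015, p(39)=31185, p(40)=37338, p(41)=44583, p(42)=53174, p(43)=63261, p(44)=75175, p(45)=89134, p(46)=105558, p(47)=124754, p(48)=147273, p(49)=173525, p(50)=204226, p(51)=239943, p(52)=281589, p(53)=329931, p(54)=386155, p(55)=451276, p(56)=526823, p(57)=614154, p(58)=715220, p(59)=831820, p(60)=966467, p(61)=1121505, p(62)=1300156, p(63)=1505499, p(64)=1741630, p(65)=2012558, p(66)=2323520, p(67)=2679689, p(68)=3087735, p(69)=3554345, p(70)=4087968, p(71)=4697205.
Final step: p(72) = p(71) + p(70) - p(67) - p(65) + p(60) + p(57) - p(50) - p(46) + p(37) + p(32) - p(21) - p(15) + p(2)
= 4697205 + 4087968 - 2679689 - 2012558 + 966467 + 614154 - 204226 - 105558 + 21637 + 8349 - 792 - 176 + 2
= 5392783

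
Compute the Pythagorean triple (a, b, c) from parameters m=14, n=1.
(195, 28, 197)

Euclid's formula: a = m² - n², b = 2mn, c = m² + n²
m = 14, n = 1
a = 14² - 1² = 196 - 1 = 195
b = 2 × 14 × 1 = 28
c = 14² + 1² = 196 + 1 = 197
Verification: 195² + 28² = 38025 + 784 = 38809 = 197² ✓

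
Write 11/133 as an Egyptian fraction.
1/13 + 1/173 + 1/299117

Greedy algorithm:
11/133: ceiling(133/11) = 13, use 1/13
10/1729: ceiling(1729/10) = 173, use 1/173
1/299117: ceiling(299117/1) = 299117, use 1/299117
Result: 11/133 = 1/13 + 1/173 + 1/299117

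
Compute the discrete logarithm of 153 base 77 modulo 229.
184

Baby-step giant-step with step n = ⌈√229⌉ = 16.
Baby steps 77^j mod 229 (j:value) for j=0..15: 0:1, 1:77, 2:204, 3:136, 4:167, 5:35, 6:176, 7:41, 8:180, 9:120, 10:80, 11:206, 12:61, 13:117, 14:78, 15:52.
Giant-step multiplier: 77^(-16) ≡ 77^(228-16) = 77^212 ≡ 196 (mod 229).
Giant steps γ_i = 153·196^i mod 229: γ_0=153, γ_1=218, γ_2=134, γ_3=158, γ_4=53, γ_5=83, γ_6=9, γ_7=161, γ_8=183, γ_9=144, γ_10=57, γ_11=180 (in table at j=8).
x = i·n + j = 11·16 + 8 = 184.
Check: 77^184 ≡ 153 (mod 229).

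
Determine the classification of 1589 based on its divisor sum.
deficient

Proper divisors of 1589: sum = 1 + 7 + 227 = 235
Since 235 < 1589, 1589 is deficient.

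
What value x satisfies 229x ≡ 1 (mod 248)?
13

gcd(229, 248) = 1, so the inverse exists.
Extended Euclidean algorithm on (248, 229):
248 = 1 × 229 + 19  ⟹  19 = (1)·248 + (-1)·229
229 = 12 × 19 + 1  ⟹  1 = (-12)·248 + (13)·229
So (13)·229 ≡ 1 (mod 248), i.e. 229^(-1) ≡ 13 (mod 248).
Check: 229 × 13 = 2977 ≡ 1 (mod 248)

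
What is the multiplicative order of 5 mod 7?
6

7 is prime, so ord(5) divides φ(7) = 6.
Divisors of 6: 1, 2, 3, 6.
Repeated squaring: 5^1 ≡ 5, 5^2 ≡ 4, 5^4 ≡ 2 (mod 7).
Test 5^d mod 7 for each divisor d in increasing order:
5^1 ≡ 5
5^2 ≡ 4
5^3 = 5^2·5^1 ≡ 6
5^6 = 5^4·5^2 ≡ 1  ← first divisor giving 1
The order is 6.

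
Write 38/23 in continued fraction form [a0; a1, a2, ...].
[1; 1, 1, 1, 7]

Euclidean algorithm steps:
38 = 1 × 23 + 15
23 = 1 × 15 + 8
15 = 1 × 8 + 7
8 = 1 × 7 + 1
7 = 7 × 1 + 0
Continued fraction: [1; 1, 1, 1, 7]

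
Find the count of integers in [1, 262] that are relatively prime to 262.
130

262 = 2 × 131
φ(n) = n × ∏(1 - 1/p) for each prime p dividing n
φ(262) = 262 × (1 - 1/2) × (1 - 1/131) = 130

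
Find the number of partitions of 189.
1527273599625

p(n) counts ways to write n as a sum of positive integers (order ignored).
Euler's pentagonal recurrence: p(k) = p(k-1) + p(k-2) - p(k-5) - p(k-7) + p(k-12) + p(k-15) - ... (offsets j(3j∓1)/2, signs ++--, p(0)=1, p(<0)=0).
DP table for k = 0..188: p(0)=1, p(1)=1, p(2)=2, p(3)=3, p(4)=5, p(5)=7, p(6)=11, p(7)=15, p(8)=22, p(9)=30, p(10)=42, p(11)=56, p(12)=77, p(13)=101, p(14)=135, p(15)=176, p(16)=231, p(17)=297, p(18)=385, p(19)=490, p(20)=627, p(21)=792, p(22)=1002, p(23)=1255, p(24)=1575, p(25)=1958, p(26)=2436, p(27)=3010, p(28)=3718, p(29)=4565, p(30)=5604, p(31)=6842, p(32)=8349, p(33)=10143, p(34)=12310, p(35)=14883, p(36)=17977, p(37)=21637, p(38)=26015, p(39)=31185, p(40)=37338, p(41)=44583, p(42)=53174, p(43)=63261, p(44)=75175, p(45)=89134, p(46)=105558, p(47)=124754, p(48)=147273, p(49)=173525, p(50)=204226, p(51)=239943, p(52)=281589, p(53)=329931, p(54)=386155, p(55)=451276, p(56)=526823, p(57)=614154, p(58)=715220, p(59)=831820, p(60)=966467, p(61)=1121505, p(62)=1300156, p(63)=1505499, p(64)=1741630, p(65)=2012558, p(66)=2323520, p(67)=2679689, p(68)=3087735, p(69)=3554345, p(70)=4087968, p(71)=4697205, p(72)=5392783, p(73)=6185689, p(74)=7089500, p(75)=8118264, p(76)=9289091, p(77)=10619863, p(78)=12132164, p(79)=13848650, p(80)=15796476, p(81)=18004327, p(82)=20506255, p(83)=23338469, p(84)=26543660, p(85)=30167357, p(86)=34262962, p(87)=38887673, p(88)=44108109, p(89)=49995925, p(90)=56634173, p(91)=64112359, p(92)=72533807, p(93)=82010177, p(94)=92669720, p(95)=104651419, p(96)=118114304, p(97)=133230930, p(98)=150198136, p(99)=169229875, p(100)=190569292, p(101)=214481126, p(102)=241265379, p(103)=271248950, p(104)=304801365, p(105)=342325709, p(106)=384276336, p(107)=431149389, p(108)=483502844, p(109)=541946240, p(110)=607163746, p(111)=679903203, p(112)=761002156, p(113)=851376628, p(114)=952050665, p(115)=1064144451, p(116)=1188908248, p(117)=1327710076, p(118)=1482074143, p(119)=1653668665, p(120)=1844349560, p(121)=2056148051, p(122)=2291320912, p(123)=2552338241, p(124)=2841940500, p(125)=3163127352, p(126)=3519222692, p(127)=3913864295, p(128)=4351078600, p(129)=4835271870, p(130)=5371315400, p(131)=5964539504, p(132)=6620830889, p(133)=7346629512, p(134)=8149040695, p(135)=9035836076, p(136)=10015581680, p(137)=11097645016, p(138)=12292341831, p(139)=13610949895, p(140)=15065878135, p(141)=16670689208, p(142)=18440293320, p(143)=20390982757, p(144)=22540654445, p(145)=24908858009, p(146)=27517052599, p(147)=30388671978, p(148)=33549419497, p(149)=37027355200, p(150)=40853235313, p(151)=45060624582, p(152)=49686288421, p(153)=54770336324, p(154)=60356673280, p(155)=66493182097, p(156)=73232243759, p(157)=80630964769, p(158)=88751778802, p(159)=97662728555, p(160)=107438159466, p(161)=118159068427, p(162)=129913904637, p(163)=142798995930, p(164)=156919475295, p(165)=172389800255, p(166)=189334822579, p(167)=207890420102, p(168)=228204732751, p(169)=250438925115, p(170)=274768617130, p(171)=301384802048, p(172)=330495499613, p(173)=362326859895, p(174)=397125074750, p(175)=435157697830, p(176)=476715857290, p(177)=522115831195, p(178)=571701605655, p(179)=625846753120, p(180)=684957390936, p(181)=749474411781, p(182)=819876908323, p(183)=896684817527, p(184)=980462880430, p(185)=1071823774337, p(186)=1171432692373, p(187)=1280011042268, p(188)=1398341745571.
Final step: p(189) = p(188) + p(187) - p(184) - p(182) + p(177) + p(174) - p(167) - p(163) + p(154) + p(149) - p(138) - p(132) + p(119) + p(112) - p(97) - p(89) + p(72) + p(63) - p(44) - p(34) + p(13) + p(2)
= 1398341745571 + 1280011042268 - 980462880430 - 819876908323 + 522115831195 + 397125074750 - 207890420102 - 142798995930 + 60356673280 + 37027355200 - 12292341831 - 6620830889 + 1653668665 + 761002156 - 133230930 - 49995925 + 5392783 + 1505499 - 75175 - 12310 + 101 + 2
= 1527273599625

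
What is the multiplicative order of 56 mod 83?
82

83 is prime, so ord(56) divides φ(83) = 82.
Divisors of 82: 1, 2, 41, 82.
Repeated squaring: 56^1 ≡ 56, 56^2 ≡ 65, 56^4 ≡ 75, 56^8 ≡ 64, 56^16 ≡ 29, 56^32 ≡ 11, 56^64 ≡ 38 (mod 83).
Test 56^d mod 83 for each divisor d in increasing order:
56^1 ≡ 56
56^2 ≡ 65
56^41 = 56^32·56^8·56^1 ≡ 82
56^82 = 56^64·56^16·56^2 ≡ 1  ← first divisor giving 1
The order is 82.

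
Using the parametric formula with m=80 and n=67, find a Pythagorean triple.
(1911, 10720, 10889)

Euclid's formula: a = m² - n², b = 2mn, c = m² + n²
m = 80, n = 67
a = 80² - 67² = 6400 - 4489 = 1911
b = 2 × 80 × 67 = 10720
c = 80² + 67² = 6400 + 4489 = 10889
Verification: 1911² + 10720² = 3651921 + 114918400 = 118570321 = 10889² ✓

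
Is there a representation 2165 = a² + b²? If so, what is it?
7² + 46² (a=7, b=46)

Factorization: 2165 = 5 × 433
By Fermat: n is sum of two squares iff every prime p ≡ 3 (mod 4) appears to even power.
All primes ≡ 3 (mod 4) appear to even power.
Search a = 0, 1, 2, … for 2165 - a² a perfect square: first hit at a = 7: 2165 - 49 = 2116 = 46².
2165 = 7² + 46² = 49 + 2116 ✓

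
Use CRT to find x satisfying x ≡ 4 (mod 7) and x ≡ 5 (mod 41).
46

Using Chinese Remainder Theorem:
M = 7 × 41 = 287
M1 = 41, M2 = 7
y1 = 41^(-1) mod 7 = 6
y2 = 7^(-1) mod 41 = 6
x = (4×41×6 + 5×7×6) mod 287 = 46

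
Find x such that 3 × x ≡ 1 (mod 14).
5

gcd(3, 14) = 1, so the inverse exists.
Extended Euclidean algorithm on (14, 3):
14 = 4 × 3 + 2  ⟹  2 = (1)·14 + (-4)·3
3 = 1 × 2 + 1  ⟹  1 = (-1)·14 + (5)·3
So (5)·3 ≡ 1 (mod 14), i.e. 3^(-1) ≡ 5 (mod 14).
Check: 3 × 5 = 15 ≡ 1 (mod 14)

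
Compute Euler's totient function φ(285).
144

285 = 3 × 5 × 19
φ(n) = n × ∏(1 - 1/p) for each prime p dividing n
φ(285) = 285 × (1 - 1/3) × (1 - 1/5) × (1 - 1/19) = 144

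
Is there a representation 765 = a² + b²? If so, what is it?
6² + 27² (a=6, b=27)

Factorization: 765 = 3^2 × 5 × 17
By Fermat: n is sum of two squares iff every prime p ≡ 3 (mod 4) appears to even power.
All primes ≡ 3 (mod 4) appear to even power.
Search a = 0, 1, 2, … for 765 - a² a perfect square: first hit at a = 6: 765 - 36 = 729 = 27².
765 = 6² + 27² = 36 + 729 ✓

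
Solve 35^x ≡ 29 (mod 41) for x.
27

Baby-step giant-step with step n = ⌈√41⌉ = 7.
Baby steps 35^j mod 41 (j:value) for j=0..6: 0:1, 1:35, 2:36, 3:30, 4:25, 5:14, 6:39.
Giant-step multiplier: 35^(-7) ≡ 35^(40-7) = 35^33 ≡ 24 (mod 41).
Giant steps γ_i = 29·24^i mod 41: γ_0=29, γ_1=40, γ_2=17, γ_3=39 (in table at j=6).
x = i·n + j = 3·7 + 6 = 27.
Check: 35^27 ≡ 29 (mod 41).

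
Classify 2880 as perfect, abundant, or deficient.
abundant

Proper divisors of 2880: sum = 1 + 2 + 3 + 4 + 5 + 6 + 8 + 9 + ... + 576 + 720 + 960 + 1440 (41 divisors) = 7026
Since 7026 > 2880, 2880 is abundant.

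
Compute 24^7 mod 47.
18

Repeated squaring. Binary of 7 = 111.
24^1 ≡ 24 (mod 47); 24^2 ≡ 12 (mod 47); 24^4 ≡ 3 (mod 47)
24^7 = 24^1 × 24^2 × 24^4 ≡ 18 (mod 47)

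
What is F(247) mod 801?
796

Matrix identity: Q^n = [[F_(n+1), F_n], [F_n, F_(n-1)]] with Q = [[1,1],[1,0]].
n = 247 = 11110111₂. Square-and-multiply, entries mod 801:
Q^1 = [[1,1],[1,0]]
Q^3 = (Q^1)²·Q = [[3,2],[2,1]]
Q^7 = (Q^3)²·Q = [[21,13],[13,8]]
Q^15 = (Q^7)²·Q = [[186,610],[610,377]]
Q^30 = (Q^15)² = [[589,602],[602,788]]
Q^61 = (Q^30)²·Q = [[359,440],[440,720]]
Q^123 = (Q^61)²·Q = [[246,479],[479,568]]
Q^247 = (Q^123)²·Q = [[615,796],[796,620]]
F_247 mod 801 = Q^247[0][1] = 796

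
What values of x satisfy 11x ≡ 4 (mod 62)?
x ≡ 6 (mod 62)

gcd(11, 62) = 1, which divides 4, so solutions exist.
Find 11^(-1) mod 62 by the extended Euclidean algorithm:
62 = 5 × 11 + 7  ⟹  7 = (1)·62 + (-5)·11
11 = 1 × 7 + 4  ⟹  4 = (-1)·62 + (6)·11
7 = 1 × 4 + 3  ⟹  3 = (2)·62 + (-11)·11
4 = 1 × 3 + 1  ⟹  1 = (-3)·62 + (17)·11
So (17)·11 ≡ 1 (mod 62), i.e. 11^(-1) ≡ 17 (mod 62).
x ≡ 17 × 4 = 68 ≡ 6 (mod 62).
Check: 11 × 6 = 66 ≡ 4 (mod 62).
Unique solution: x ≡ 6 (mod 62)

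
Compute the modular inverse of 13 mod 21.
13

gcd(13, 21) = 1, so the inverse exists.
Extended Euclidean algorithm on (21, 13):
21 = 1 × 13 + 8  ⟹  8 = (1)·21 + (-1)·13
13 = 1 × 8 + 5  ⟹  5 = (-1)·21 + (2)·13
8 = 1 × 5 + 3  ⟹  3 = (2)·21 + (-3)·13
5 = 1 × 3 + 2  ⟹  2 = (-3)·21 + (5)·13
3 = 1 × 2 + 1  ⟹  1 = (5)·21 + (-8)·13
So (-8)·13 ≡ 1 (mod 21), i.e. 13^(-1) ≡ -8 ≡ 13 (mod 21).
Check: 13 × 13 = 169 ≡ 1 (mod 21)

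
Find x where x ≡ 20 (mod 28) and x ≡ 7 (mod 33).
832

Using Chinese Remainder Theorem:
M = 28 × 33 = 924
M1 = 33, M2 = 28
y1 = 33^(-1) mod 28 = 17
y2 = 28^(-1) mod 33 = 13
x = (20×33×17 + 7×28×13) mod 924 = 832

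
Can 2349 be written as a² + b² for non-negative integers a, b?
18² + 45² (a=18, b=45)

Factorization: 2349 = 3^4 × 29
By Fermat: n is sum of two squares iff every prime p ≡ 3 (mod 4) appears to even power.
All primes ≡ 3 (mod 4) appear to even power.
Search a = 0, 1, 2, … for 2349 - a² a perfect square: first hit at a = 18: 2349 - 324 = 2025 = 45².
2349 = 18² + 45² = 324 + 2025 ✓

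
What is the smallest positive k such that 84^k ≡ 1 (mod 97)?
96

97 is prime, so ord(84) divides φ(97) = 96.
Divisors of 96: 1, 2, 3, 4, 6, 8, 12, 16, 24, 32, 48, 96.
Repeated squaring: 84^1 ≡ 84, 84^2 ≡ 72, 84^4 ≡ 43, 84^8 ≡ 6, 84^16 ≡ 36, 84^32 ≡ 35, 84^64 ≡ 61 (mod 97).
Test 84^d mod 97 for each divisor d in increasing order:
84^1 ≡ 84
84^2 ≡ 72
84^3 = 84^2·84^1 ≡ 34
84^4 ≡ 43
84^6 = 84^4·84^2 ≡ 89
84^8 ≡ 6
84^12 = 84^8·84^4 ≡ 64
84^16 ≡ 36
84^24 = 84^16·84^8 ≡ 22
84^32 ≡ 35
84^48 = 84^32·84^16 ≡ 96
84^96 = 84^64·84^32 ≡ 1  ← first divisor giving 1
The order is 96.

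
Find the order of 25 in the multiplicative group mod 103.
51

103 is prime, so ord(25) divides φ(103) = 102.
Divisors of 102: 1, 2, 3, 6, 17, 34, 51, 102.
Repeated squaring: 25^1 ≡ 25, 25^2 ≡ 7, 25^4 ≡ 49, 25^8 ≡ 32, 25^16 ≡ 97, 25^32 ≡ 36, 25^64 ≡ 60 (mod 103).
Test 25^d mod 103 for each divisor d in increasing order:
25^1 ≡ 25
25^2 ≡ 7
25^3 = 25^2·25^1 ≡ 72
25^6 = 25^4·25^2 ≡ 34
25^17 = 25^16·25^1 ≡ 56
25^34 = 25^32·25^2 ≡ 46
25^51 = 25^32·25^16·25^2·25^1 ≡ 1  ← first divisor giving 1
The order is 51.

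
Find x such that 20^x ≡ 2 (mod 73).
64

Baby-step giant-step with step n = ⌈√73⌉ = 9.
Baby steps 20^j mod 73 (j:value) for j=0..8: 0:1, 1:20, 2:35, 3:43, 4:57, 5:45, 6:24, 7:42, 8:37.
Giant-step multiplier: 20^(-9) ≡ 20^(72-9) = 20^63 ≡ 22 (mod 73).
Giant steps γ_i = 2·22^i mod 73: γ_0=2, γ_1=44, γ_2=19, γ_3=53, γ_4=71, γ_5=29, γ_6=54, γ_7=20 (in table at j=1).
x = i·n + j = 7·9 + 1 = 64.
Check: 20^64 ≡ 2 (mod 73).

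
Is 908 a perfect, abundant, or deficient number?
deficient

Proper divisors of 908: sum = 1 + 2 + 4 + 227 + 454 = 688
Since 688 < 908, 908 is deficient.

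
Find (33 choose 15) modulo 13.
3

Using Lucas' theorem:
Write n=33 and k=15 in base 13:
n in base 13: [2, 7]
k in base 13: [1, 2]
C(33,15) mod 13 = ∏ C(n_i, k_i) mod 13
Digit binomials (mod 13): C(2,1) = 2; C(7,2) = 21 ≡ 8
Product: 2 × 8 = 16 ≡ 3 (mod 13)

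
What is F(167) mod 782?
505

Matrix identity: Q^n = [[F_(n+1), F_n], [F_n, F_(n-1)]] with Q = [[1,1],[1,0]].
n = 167 = 10100111₂. Square-and-multiply, entries mod 782:
Q^1 = [[1,1],[1,0]]
Q^2 = (Q^1)² = [[2,1],[1,1]]
Q^5 = (Q^2)²·Q = [[8,5],[5,3]]
Q^10 = (Q^5)² = [[89,55],[55,34]]
Q^20 = (Q^10)² = [[780,509],[509,271]]
Q^41 = (Q^20)²·Q = [[314,243],[243,71]]
Q^83 = (Q^41)²·Q = [[178,463],[463,497]]
Q^167 = (Q^83)²·Q = [[230,505],[505,507]]
F_167 mod 782 = Q^167[0][1] = 505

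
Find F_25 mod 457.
77

Matrix identity: Q^n = [[F_(n+1), F_n], [F_n, F_(n-1)]] with Q = [[1,1],[1,0]].
n = 25 = 11001₂. Square-and-multiply, entries mod 457:
Q^1 = [[1,1],[1,0]]
Q^3 = (Q^1)²·Q = [[3,2],[2,1]]
Q^6 = (Q^3)² = [[13,8],[8,5]]
Q^12 = (Q^6)² = [[233,144],[144,89]]
Q^25 = (Q^12)²·Q = [[288,77],[77,211]]
F_25 mod 457 = Q^25[0][1] = 77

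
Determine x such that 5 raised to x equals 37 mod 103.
93

Baby-step giant-step with step n = ⌈√103⌉ = 11.
Baby steps 5^j mod 103 (j:value) for j=0..10: 0:1, 1:5, 2:25, 3:22, 4:7, 5:35, 6:72, 7:51, 8:49, 9:39, 10:92.
Giant-step multiplier: 5^(-11) ≡ 5^(102-11) = 5^91 ≡ 88 (mod 103).
Giant steps γ_i = 37·88^i mod 103: γ_0=37, γ_1=63, γ_2=85, γ_3=64, γ_4=70, γ_5=83, γ_6=94, γ_7=32, γ_8=35 (in table at j=5).
x = i·n + j = 8·11 + 5 = 93.
Check: 5^93 ≡ 37 (mod 103).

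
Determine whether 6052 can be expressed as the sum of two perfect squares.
24² + 74² (a=24, b=74)

Factorization: 6052 = 2^2 × 17 × 89
By Fermat: n is sum of two squares iff every prime p ≡ 3 (mod 4) appears to even power.
All primes ≡ 3 (mod 4) appear to even power.
Search a = 0, 1, 2, … for 6052 - a² a perfect square: first hit at a = 24: 6052 - 576 = 5476 = 74².
6052 = 24² + 74² = 576 + 5476 ✓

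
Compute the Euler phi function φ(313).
312

313 = 313
φ(n) = n × ∏(1 - 1/p) for each prime p dividing n
φ(313) = 313 × (1 - 1/313) = 312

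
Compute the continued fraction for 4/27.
[0; 6, 1, 3]

Euclidean algorithm steps:
4 = 0 × 27 + 4
27 = 6 × 4 + 3
4 = 1 × 3 + 1
3 = 3 × 1 + 0
Continued fraction: [0; 6, 1, 3]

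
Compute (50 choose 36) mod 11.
3

Using Lucas' theorem:
Write n=50 and k=36 in base 11:
n in base 11: [4, 6]
k in base 11: [3, 3]
C(50,36) mod 11 = ∏ C(n_i, k_i) mod 11
Digit binomials (mod 11): C(4,3) = 4; C(6,3) = 20 ≡ 9
Product: 4 × 9 = 36 ≡ 3 (mod 11)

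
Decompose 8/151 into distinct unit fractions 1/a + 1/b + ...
1/19 + 1/2869

Greedy algorithm:
8/151: ceiling(151/8) = 19, use 1/19
1/2869: ceiling(2869/1) = 2869, use 1/2869
Result: 8/151 = 1/19 + 1/2869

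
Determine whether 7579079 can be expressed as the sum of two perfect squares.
Not possible

Factorization: 7579079 = 47^3 × 73
By Fermat: n is sum of two squares iff every prime p ≡ 3 (mod 4) appears to even power.
Prime(s) ≡ 3 (mod 4) with odd exponent: [(47, 3)]
Therefore 7579079 cannot be expressed as a² + b².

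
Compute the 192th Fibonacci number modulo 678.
564

Matrix identity: Q^n = [[F_(n+1), F_n], [F_n, F_(n-1)]] with Q = [[1,1],[1,0]].
n = 192 = 11000000₂. Square-and-multiply, entries mod 678:
Q^1 = [[1,1],[1,0]]
Q^3 = (Q^1)²·Q = [[3,2],[2,1]]
Q^6 = (Q^3)² = [[13,8],[8,5]]
Q^12 = (Q^6)² = [[233,144],[144,89]]
Q^24 = (Q^12)² = [[445,264],[264,181]]
Q^48 = (Q^24)² = [[589,510],[510,79]]
Q^96 = (Q^48)² = [[211,324],[324,565]]
Q^192 = (Q^96)² = [[337,564],[564,451]]
F_192 mod 678 = Q^192[0][1] = 564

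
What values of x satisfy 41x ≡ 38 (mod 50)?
x ≡ 18 (mod 50)

gcd(41, 50) = 1, which divides 38, so solutions exist.
Find 41^(-1) mod 50 by the extended Euclidean algorithm:
50 = 1 × 41 + 9  ⟹  9 = (1)·50 + (-1)·41
41 = 4 × 9 + 5  ⟹  5 = (-4)·50 + (5)·41
9 = 1 × 5 + 4  ⟹  4 = (5)·50 + (-6)·41
5 = 1 × 4 + 1  ⟹  1 = (-9)·50 + (11)·41
So (11)·41 ≡ 1 (mod 50), i.e. 41^(-1) ≡ 11 (mod 50).
x ≡ 11 × 38 = 418 ≡ 18 (mod 50).
Check: 41 × 18 = 738 ≡ 38 (mod 50).
Unique solution: x ≡ 18 (mod 50)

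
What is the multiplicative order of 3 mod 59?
29

59 is prime, so ord(3) divides φ(59) = 58.
Divisors of 58: 1, 2, 29, 58.
Repeated squaring: 3^1 ≡ 3, 3^2 ≡ 9, 3^4 ≡ 22, 3^8 ≡ 12, 3^16 ≡ 26, 3^32 ≡ 27 (mod 59).
Test 3^d mod 59 for each divisor d in increasing order:
3^1 ≡ 3
3^2 ≡ 9
3^29 = 3^16·3^8·3^4·3^1 ≡ 1  ← first divisor giving 1
The order is 29.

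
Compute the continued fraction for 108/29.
[3; 1, 2, 1, 1, 1, 2]

Euclidean algorithm steps:
108 = 3 × 29 + 21
29 = 1 × 21 + 8
21 = 2 × 8 + 5
8 = 1 × 5 + 3
5 = 1 × 3 + 2
3 = 1 × 2 + 1
2 = 2 × 1 + 0
Continued fraction: [3; 1, 2, 1, 1, 1, 2]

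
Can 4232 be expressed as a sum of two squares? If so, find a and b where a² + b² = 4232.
46² + 46² (a=46, b=46)

Factorization: 4232 = 2^3 × 23^2
By Fermat: n is sum of two squares iff every prime p ≡ 3 (mod 4) appears to even power.
All primes ≡ 3 (mod 4) appear to even power.
Search a = 0, 1, 2, … for 4232 - a² a perfect square: first hit at a = 46: 4232 - 2116 = 2116 = 46².
4232 = 46² + 46² = 2116 + 2116 ✓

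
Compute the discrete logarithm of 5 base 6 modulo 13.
9

Baby-step giant-step with step n = ⌈√13⌉ = 4.
Baby steps 6^j mod 13 (j:value) for j=0..3: 0:1, 1:6, 2:10, 3:8.
Giant-step multiplier: 6^(-4) ≡ 6^(12-4) = 6^8 ≡ 3 (mod 13).
Giant steps γ_i = 5·3^i mod 13: γ_0=5, γ_1=2, γ_2=6 (in table at j=1).
x = i·n + j = 2·4 + 1 = 9.
Check: 6^9 ≡ 5 (mod 13).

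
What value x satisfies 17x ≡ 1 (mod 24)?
17

gcd(17, 24) = 1, so the inverse exists.
Extended Euclidean algorithm on (24, 17):
24 = 1 × 17 + 7  ⟹  7 = (1)·24 + (-1)·17
17 = 2 × 7 + 3  ⟹  3 = (-2)·24 + (3)·17
7 = 2 × 3 + 1  ⟹  1 = (5)·24 + (-7)·17
So (-7)·17 ≡ 1 (mod 24), i.e. 17^(-1) ≡ -7 ≡ 17 (mod 24).
Check: 17 × 17 = 289 ≡ 1 (mod 24)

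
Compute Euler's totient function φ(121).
110

121 = 11^2
φ(n) = n × ∏(1 - 1/p) for each prime p dividing n
φ(121) = 121 × (1 - 1/11) = 110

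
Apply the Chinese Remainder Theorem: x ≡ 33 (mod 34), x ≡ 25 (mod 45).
475

Using Chinese Remainder Theorem:
M = 34 × 45 = 1530
M1 = 45, M2 = 34
y1 = 45^(-1) mod 34 = 31
y2 = 34^(-1) mod 45 = 4
x = (33×45×31 + 25×34×4) mod 1530 = 475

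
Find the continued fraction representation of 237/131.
[1; 1, 4, 4, 6]

Euclidean algorithm steps:
237 = 1 × 131 + 106
131 = 1 × 106 + 25
106 = 4 × 25 + 6
25 = 4 × 6 + 1
6 = 6 × 1 + 0
Continued fraction: [1; 1, 4, 4, 6]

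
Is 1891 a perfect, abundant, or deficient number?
deficient

Proper divisors of 1891: sum = 1 + 31 + 61 = 93
Since 93 < 1891, 1891 is deficient.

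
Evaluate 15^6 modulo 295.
85

Repeated squaring. Binary of 6 = 110.
15^1 ≡ 15 (mod 295); 15^2 ≡ 225 (mod 295); 15^4 ≡ 180 (mod 295)
15^6 = 15^2 × 15^4 ≡ 85 (mod 295)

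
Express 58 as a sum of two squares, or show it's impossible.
3² + 7² (a=3, b=7)

Factorization: 58 = 2 × 29
By Fermat: n is sum of two squares iff every prime p ≡ 3 (mod 4) appears to even power.
All primes ≡ 3 (mod 4) appear to even power.
Search a = 0, 1, 2, … for 58 - a² a perfect square: first hit at a = 3: 58 - 9 = 49 = 7².
58 = 3² + 7² = 9 + 49 ✓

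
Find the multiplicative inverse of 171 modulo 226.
189

gcd(171, 226) = 1, so the inverse exists.
Extended Euclidean algorithm on (226, 171):
226 = 1 × 171 + 55  ⟹  55 = (1)·226 + (-1)·171
171 = 3 × 55 + 6  ⟹  6 = (-3)·226 + (4)·171
55 = 9 × 6 + 1  ⟹  1 = (28)·226 + (-37)·171
So (-37)·171 ≡ 1 (mod 226), i.e. 171^(-1) ≡ -37 ≡ 189 (mod 226).
Check: 171 × 189 = 32319 ≡ 1 (mod 226)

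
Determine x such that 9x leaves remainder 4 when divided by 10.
x ≡ 6 (mod 10)

gcd(9, 10) = 1, which divides 4, so solutions exist.
Find 9^(-1) mod 10 by the extended Euclidean algorithm:
10 = 1 × 9 + 1  ⟹  1 = (1)·10 + (-1)·9
So (-1)·9 ≡ 1 (mod 10), i.e. 9^(-1) ≡ -1 ≡ 9 (mod 10).
x ≡ 9 × 4 = 36 ≡ 6 (mod 10).
Check: 9 × 6 = 54 ≡ 4 (mod 10).
Unique solution: x ≡ 6 (mod 10)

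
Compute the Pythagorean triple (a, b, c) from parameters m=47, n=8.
(2145, 752, 2273)

Euclid's formula: a = m² - n², b = 2mn, c = m² + n²
m = 47, n = 8
a = 47² - 8² = 2209 - 64 = 2145
b = 2 × 47 × 8 = 752
c = 47² + 8² = 2209 + 64 = 2273
Verification: 2145² + 752² = 4601025 + 565504 = 5166529 = 2273² ✓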